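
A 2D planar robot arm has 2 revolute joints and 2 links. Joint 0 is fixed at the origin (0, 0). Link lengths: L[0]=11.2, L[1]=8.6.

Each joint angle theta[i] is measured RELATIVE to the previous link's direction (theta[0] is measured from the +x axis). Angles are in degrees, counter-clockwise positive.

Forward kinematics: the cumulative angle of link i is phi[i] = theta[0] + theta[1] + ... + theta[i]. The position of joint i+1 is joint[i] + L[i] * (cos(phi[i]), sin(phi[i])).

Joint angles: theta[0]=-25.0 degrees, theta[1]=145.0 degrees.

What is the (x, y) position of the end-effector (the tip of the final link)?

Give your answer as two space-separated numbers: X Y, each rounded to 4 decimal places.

Answer: 5.8506 2.7145

Derivation:
joint[0] = (0.0000, 0.0000)  (base)
link 0: phi[0] = -25 = -25 deg
  cos(-25 deg) = 0.9063, sin(-25 deg) = -0.4226
  joint[1] = (0.0000, 0.0000) + 11.2 * (0.9063, -0.4226) = (0.0000 + 10.1506, 0.0000 + -4.7333) = (10.1506, -4.7333)
link 1: phi[1] = -25 + 145 = 120 deg
  cos(120 deg) = -0.5000, sin(120 deg) = 0.8660
  joint[2] = (10.1506, -4.7333) + 8.6 * (-0.5000, 0.8660) = (10.1506 + -4.3000, -4.7333 + 7.4478) = (5.8506, 2.7145)
End effector: (5.8506, 2.7145)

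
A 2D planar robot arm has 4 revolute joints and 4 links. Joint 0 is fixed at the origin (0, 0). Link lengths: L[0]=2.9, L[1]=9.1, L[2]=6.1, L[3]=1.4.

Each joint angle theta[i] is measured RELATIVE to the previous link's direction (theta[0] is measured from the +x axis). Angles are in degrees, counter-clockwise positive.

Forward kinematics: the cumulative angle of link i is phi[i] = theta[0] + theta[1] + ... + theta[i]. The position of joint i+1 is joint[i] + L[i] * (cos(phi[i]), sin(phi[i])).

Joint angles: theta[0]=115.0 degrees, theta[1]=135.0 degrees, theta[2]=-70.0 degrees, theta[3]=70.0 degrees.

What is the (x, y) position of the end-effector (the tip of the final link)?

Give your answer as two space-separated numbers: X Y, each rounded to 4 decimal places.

Answer: -10.9168 -7.2385

Derivation:
joint[0] = (0.0000, 0.0000)  (base)
link 0: phi[0] = 115 = 115 deg
  cos(115 deg) = -0.4226, sin(115 deg) = 0.9063
  joint[1] = (0.0000, 0.0000) + 2.9 * (-0.4226, 0.9063) = (0.0000 + -1.2256, 0.0000 + 2.6283) = (-1.2256, 2.6283)
link 1: phi[1] = 115 + 135 = 250 deg
  cos(250 deg) = -0.3420, sin(250 deg) = -0.9397
  joint[2] = (-1.2256, 2.6283) + 9.1 * (-0.3420, -0.9397) = (-1.2256 + -3.1124, 2.6283 + -8.5512) = (-4.3380, -5.9229)
link 2: phi[2] = 115 + 135 + -70 = 180 deg
  cos(180 deg) = -1.0000, sin(180 deg) = 0.0000
  joint[3] = (-4.3380, -5.9229) + 6.1 * (-1.0000, 0.0000) = (-4.3380 + -6.1000, -5.9229 + 0.0000) = (-10.4380, -5.9229)
link 3: phi[3] = 115 + 135 + -70 + 70 = 250 deg
  cos(250 deg) = -0.3420, sin(250 deg) = -0.9397
  joint[4] = (-10.4380, -5.9229) + 1.4 * (-0.3420, -0.9397) = (-10.4380 + -0.4788, -5.9229 + -1.3156) = (-10.9168, -7.2385)
End effector: (-10.9168, -7.2385)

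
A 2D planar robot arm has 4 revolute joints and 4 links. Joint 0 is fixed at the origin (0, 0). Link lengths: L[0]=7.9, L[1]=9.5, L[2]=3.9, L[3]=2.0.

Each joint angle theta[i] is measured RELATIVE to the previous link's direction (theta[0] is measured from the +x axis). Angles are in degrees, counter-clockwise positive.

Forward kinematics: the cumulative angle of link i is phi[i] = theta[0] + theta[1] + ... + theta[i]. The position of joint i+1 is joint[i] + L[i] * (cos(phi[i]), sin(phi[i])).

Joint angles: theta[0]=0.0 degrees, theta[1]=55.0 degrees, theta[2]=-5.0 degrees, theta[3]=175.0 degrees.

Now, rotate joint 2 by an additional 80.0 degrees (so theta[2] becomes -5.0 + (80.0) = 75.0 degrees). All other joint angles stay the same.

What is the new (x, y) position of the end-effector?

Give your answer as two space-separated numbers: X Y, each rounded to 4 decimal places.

joint[0] = (0.0000, 0.0000)  (base)
link 0: phi[0] = 0 = 0 deg
  cos(0 deg) = 1.0000, sin(0 deg) = 0.0000
  joint[1] = (0.0000, 0.0000) + 7.9 * (1.0000, 0.0000) = (0.0000 + 7.9000, 0.0000 + 0.0000) = (7.9000, 0.0000)
link 1: phi[1] = 0 + 55 = 55 deg
  cos(55 deg) = 0.5736, sin(55 deg) = 0.8192
  joint[2] = (7.9000, 0.0000) + 9.5 * (0.5736, 0.8192) = (7.9000 + 5.4490, 0.0000 + 7.7819) = (13.3490, 7.7819)
link 2: phi[2] = 0 + 55 + 75 = 130 deg
  cos(130 deg) = -0.6428, sin(130 deg) = 0.7660
  joint[3] = (13.3490, 7.7819) + 3.9 * (-0.6428, 0.7660) = (13.3490 + -2.5069, 7.7819 + 2.9876) = (10.8421, 10.7695)
link 3: phi[3] = 0 + 55 + 75 + 175 = 305 deg
  cos(305 deg) = 0.5736, sin(305 deg) = -0.8192
  joint[4] = (10.8421, 10.7695) + 2 * (0.5736, -0.8192) = (10.8421 + 1.1472, 10.7695 + -1.6383) = (11.9893, 9.1312)
End effector: (11.9893, 9.1312)

Answer: 11.9893 9.1312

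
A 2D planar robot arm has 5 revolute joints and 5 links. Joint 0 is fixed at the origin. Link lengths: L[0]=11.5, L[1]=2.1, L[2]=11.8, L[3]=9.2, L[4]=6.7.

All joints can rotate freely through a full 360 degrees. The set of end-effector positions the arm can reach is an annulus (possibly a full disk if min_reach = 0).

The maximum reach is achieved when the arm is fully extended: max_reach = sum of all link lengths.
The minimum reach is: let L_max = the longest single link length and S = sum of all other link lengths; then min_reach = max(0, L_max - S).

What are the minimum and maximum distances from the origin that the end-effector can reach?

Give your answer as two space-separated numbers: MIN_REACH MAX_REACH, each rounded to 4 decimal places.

Answer: 0.0000 41.3000

Derivation:
Link lengths: [11.5, 2.1, 11.8, 9.2, 6.7]
max_reach = 11.5 + 2.1 + 11.8 + 9.2 + 6.7 = 41.3
L_max = max([11.5, 2.1, 11.8, 9.2, 6.7]) = 11.8
S (sum of others) = 41.3 - 11.8 = 29.5
min_reach = max(0, 11.8 - 29.5) = max(0, -17.7) = 0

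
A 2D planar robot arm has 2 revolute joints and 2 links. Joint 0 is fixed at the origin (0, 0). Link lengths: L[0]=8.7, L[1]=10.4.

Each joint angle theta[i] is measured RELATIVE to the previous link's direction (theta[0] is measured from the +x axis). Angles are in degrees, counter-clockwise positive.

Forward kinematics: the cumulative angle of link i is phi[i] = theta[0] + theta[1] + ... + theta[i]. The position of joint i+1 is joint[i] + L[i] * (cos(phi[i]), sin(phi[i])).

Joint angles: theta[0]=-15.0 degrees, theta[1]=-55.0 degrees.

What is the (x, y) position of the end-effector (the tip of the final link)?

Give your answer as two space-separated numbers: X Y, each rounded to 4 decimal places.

joint[0] = (0.0000, 0.0000)  (base)
link 0: phi[0] = -15 = -15 deg
  cos(-15 deg) = 0.9659, sin(-15 deg) = -0.2588
  joint[1] = (0.0000, 0.0000) + 8.7 * (0.9659, -0.2588) = (0.0000 + 8.4036, 0.0000 + -2.2517) = (8.4036, -2.2517)
link 1: phi[1] = -15 + -55 = -70 deg
  cos(-70 deg) = 0.3420, sin(-70 deg) = -0.9397
  joint[2] = (8.4036, -2.2517) + 10.4 * (0.3420, -0.9397) = (8.4036 + 3.5570, -2.2517 + -9.7728) = (11.9606, -12.0245)
End effector: (11.9606, -12.0245)

Answer: 11.9606 -12.0245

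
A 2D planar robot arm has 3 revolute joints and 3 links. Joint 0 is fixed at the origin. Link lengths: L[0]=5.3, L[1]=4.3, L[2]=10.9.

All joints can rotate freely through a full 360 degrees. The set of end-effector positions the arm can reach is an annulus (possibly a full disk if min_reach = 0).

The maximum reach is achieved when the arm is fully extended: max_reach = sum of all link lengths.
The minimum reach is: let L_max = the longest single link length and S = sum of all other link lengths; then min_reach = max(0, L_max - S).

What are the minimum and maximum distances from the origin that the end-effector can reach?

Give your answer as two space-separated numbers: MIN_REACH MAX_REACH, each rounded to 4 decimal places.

Link lengths: [5.3, 4.3, 10.9]
max_reach = 5.3 + 4.3 + 10.9 = 20.5
L_max = max([5.3, 4.3, 10.9]) = 10.9
S (sum of others) = 20.5 - 10.9 = 9.6
min_reach = max(0, 10.9 - 9.6) = max(0, 1.3) = 1.3

Answer: 1.3000 20.5000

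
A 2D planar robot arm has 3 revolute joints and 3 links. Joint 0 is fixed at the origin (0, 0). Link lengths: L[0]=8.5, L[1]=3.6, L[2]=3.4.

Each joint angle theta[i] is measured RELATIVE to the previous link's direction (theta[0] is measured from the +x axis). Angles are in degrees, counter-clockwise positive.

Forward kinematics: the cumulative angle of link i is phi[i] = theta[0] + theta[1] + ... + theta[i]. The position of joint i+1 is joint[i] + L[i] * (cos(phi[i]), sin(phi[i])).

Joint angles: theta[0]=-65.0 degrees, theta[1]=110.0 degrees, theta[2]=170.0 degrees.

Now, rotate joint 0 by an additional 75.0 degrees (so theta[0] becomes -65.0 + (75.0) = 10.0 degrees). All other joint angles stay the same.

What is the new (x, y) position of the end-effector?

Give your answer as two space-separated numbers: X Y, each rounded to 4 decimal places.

Answer: 7.7337 1.3987

Derivation:
joint[0] = (0.0000, 0.0000)  (base)
link 0: phi[0] = 10 = 10 deg
  cos(10 deg) = 0.9848, sin(10 deg) = 0.1736
  joint[1] = (0.0000, 0.0000) + 8.5 * (0.9848, 0.1736) = (0.0000 + 8.3709, 0.0000 + 1.4760) = (8.3709, 1.4760)
link 1: phi[1] = 10 + 110 = 120 deg
  cos(120 deg) = -0.5000, sin(120 deg) = 0.8660
  joint[2] = (8.3709, 1.4760) + 3.6 * (-0.5000, 0.8660) = (8.3709 + -1.8000, 1.4760 + 3.1177) = (6.5709, 4.5937)
link 2: phi[2] = 10 + 110 + 170 = 290 deg
  cos(290 deg) = 0.3420, sin(290 deg) = -0.9397
  joint[3] = (6.5709, 4.5937) + 3.4 * (0.3420, -0.9397) = (6.5709 + 1.1629, 4.5937 + -3.1950) = (7.7337, 1.3987)
End effector: (7.7337, 1.3987)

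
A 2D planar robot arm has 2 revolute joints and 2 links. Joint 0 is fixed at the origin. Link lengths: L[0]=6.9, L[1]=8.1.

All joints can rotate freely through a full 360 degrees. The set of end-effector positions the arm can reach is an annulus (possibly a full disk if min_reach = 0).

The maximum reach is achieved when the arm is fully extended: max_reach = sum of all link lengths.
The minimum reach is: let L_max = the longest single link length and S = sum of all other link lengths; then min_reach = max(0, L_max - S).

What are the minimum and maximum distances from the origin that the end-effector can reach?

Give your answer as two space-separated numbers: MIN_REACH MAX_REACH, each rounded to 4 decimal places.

Answer: 1.2000 15.0000

Derivation:
Link lengths: [6.9, 8.1]
max_reach = 6.9 + 8.1 = 15
L_max = max([6.9, 8.1]) = 8.1
S (sum of others) = 15 - 8.1 = 6.9
min_reach = max(0, 8.1 - 6.9) = max(0, 1.2) = 1.2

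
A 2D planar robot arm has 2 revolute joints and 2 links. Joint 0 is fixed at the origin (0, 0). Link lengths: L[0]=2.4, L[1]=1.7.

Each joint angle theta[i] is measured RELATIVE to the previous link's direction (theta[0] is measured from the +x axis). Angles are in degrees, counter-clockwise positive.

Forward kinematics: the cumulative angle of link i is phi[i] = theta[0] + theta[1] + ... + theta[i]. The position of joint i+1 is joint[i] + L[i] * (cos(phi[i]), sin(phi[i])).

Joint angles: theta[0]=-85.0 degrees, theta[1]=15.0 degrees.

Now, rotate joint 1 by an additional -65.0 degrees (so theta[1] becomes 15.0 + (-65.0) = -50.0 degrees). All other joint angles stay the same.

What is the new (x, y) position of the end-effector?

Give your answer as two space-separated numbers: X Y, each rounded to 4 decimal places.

Answer: -0.9929 -3.5929

Derivation:
joint[0] = (0.0000, 0.0000)  (base)
link 0: phi[0] = -85 = -85 deg
  cos(-85 deg) = 0.0872, sin(-85 deg) = -0.9962
  joint[1] = (0.0000, 0.0000) + 2.4 * (0.0872, -0.9962) = (0.0000 + 0.2092, 0.0000 + -2.3909) = (0.2092, -2.3909)
link 1: phi[1] = -85 + -50 = -135 deg
  cos(-135 deg) = -0.7071, sin(-135 deg) = -0.7071
  joint[2] = (0.2092, -2.3909) + 1.7 * (-0.7071, -0.7071) = (0.2092 + -1.2021, -2.3909 + -1.2021) = (-0.9929, -3.5929)
End effector: (-0.9929, -3.5929)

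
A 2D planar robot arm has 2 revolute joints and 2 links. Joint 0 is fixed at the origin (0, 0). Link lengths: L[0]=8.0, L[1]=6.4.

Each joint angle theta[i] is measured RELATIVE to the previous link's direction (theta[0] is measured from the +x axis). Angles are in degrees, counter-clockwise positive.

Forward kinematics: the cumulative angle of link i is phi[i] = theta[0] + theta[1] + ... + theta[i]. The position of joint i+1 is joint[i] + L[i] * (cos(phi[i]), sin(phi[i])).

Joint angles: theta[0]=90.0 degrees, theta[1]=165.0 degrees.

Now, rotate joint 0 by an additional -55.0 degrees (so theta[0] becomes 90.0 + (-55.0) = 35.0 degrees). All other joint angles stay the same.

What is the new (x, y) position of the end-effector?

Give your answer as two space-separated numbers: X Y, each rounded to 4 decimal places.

joint[0] = (0.0000, 0.0000)  (base)
link 0: phi[0] = 35 = 35 deg
  cos(35 deg) = 0.8192, sin(35 deg) = 0.5736
  joint[1] = (0.0000, 0.0000) + 8 * (0.8192, 0.5736) = (0.0000 + 6.5532, 0.0000 + 4.5886) = (6.5532, 4.5886)
link 1: phi[1] = 35 + 165 = 200 deg
  cos(200 deg) = -0.9397, sin(200 deg) = -0.3420
  joint[2] = (6.5532, 4.5886) + 6.4 * (-0.9397, -0.3420) = (6.5532 + -6.0140, 4.5886 + -2.1889) = (0.5392, 2.3997)
End effector: (0.5392, 2.3997)

Answer: 0.5392 2.3997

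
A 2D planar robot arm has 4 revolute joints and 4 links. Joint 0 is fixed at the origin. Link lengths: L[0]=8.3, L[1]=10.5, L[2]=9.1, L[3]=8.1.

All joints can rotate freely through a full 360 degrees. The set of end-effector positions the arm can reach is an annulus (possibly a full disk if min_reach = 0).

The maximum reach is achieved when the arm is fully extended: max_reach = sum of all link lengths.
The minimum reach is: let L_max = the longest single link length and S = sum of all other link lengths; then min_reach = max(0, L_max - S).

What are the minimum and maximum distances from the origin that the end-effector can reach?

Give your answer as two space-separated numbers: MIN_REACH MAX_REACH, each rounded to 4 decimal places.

Answer: 0.0000 36.0000

Derivation:
Link lengths: [8.3, 10.5, 9.1, 8.1]
max_reach = 8.3 + 10.5 + 9.1 + 8.1 = 36
L_max = max([8.3, 10.5, 9.1, 8.1]) = 10.5
S (sum of others) = 36 - 10.5 = 25.5
min_reach = max(0, 10.5 - 25.5) = max(0, -15) = 0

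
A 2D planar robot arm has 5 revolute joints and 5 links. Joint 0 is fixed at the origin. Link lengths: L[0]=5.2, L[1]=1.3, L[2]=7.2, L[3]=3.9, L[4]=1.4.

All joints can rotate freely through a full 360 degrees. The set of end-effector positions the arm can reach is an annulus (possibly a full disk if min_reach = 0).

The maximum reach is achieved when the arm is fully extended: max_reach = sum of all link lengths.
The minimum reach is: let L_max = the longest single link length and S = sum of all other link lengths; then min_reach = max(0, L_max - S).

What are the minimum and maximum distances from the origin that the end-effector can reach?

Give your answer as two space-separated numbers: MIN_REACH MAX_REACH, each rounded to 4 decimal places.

Link lengths: [5.2, 1.3, 7.2, 3.9, 1.4]
max_reach = 5.2 + 1.3 + 7.2 + 3.9 + 1.4 = 19
L_max = max([5.2, 1.3, 7.2, 3.9, 1.4]) = 7.2
S (sum of others) = 19 - 7.2 = 11.8
min_reach = max(0, 7.2 - 11.8) = max(0, -4.6) = 0

Answer: 0.0000 19.0000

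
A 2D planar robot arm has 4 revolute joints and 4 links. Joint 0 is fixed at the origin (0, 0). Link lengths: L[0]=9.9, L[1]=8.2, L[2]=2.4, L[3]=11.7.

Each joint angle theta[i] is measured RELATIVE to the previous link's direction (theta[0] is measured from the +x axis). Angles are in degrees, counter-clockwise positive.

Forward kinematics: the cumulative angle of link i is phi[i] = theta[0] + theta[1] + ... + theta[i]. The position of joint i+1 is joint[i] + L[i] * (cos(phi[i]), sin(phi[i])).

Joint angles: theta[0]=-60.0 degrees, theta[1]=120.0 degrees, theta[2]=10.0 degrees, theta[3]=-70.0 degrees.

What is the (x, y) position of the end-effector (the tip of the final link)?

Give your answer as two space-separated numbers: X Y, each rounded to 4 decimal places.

joint[0] = (0.0000, 0.0000)  (base)
link 0: phi[0] = -60 = -60 deg
  cos(-60 deg) = 0.5000, sin(-60 deg) = -0.8660
  joint[1] = (0.0000, 0.0000) + 9.9 * (0.5000, -0.8660) = (0.0000 + 4.9500, 0.0000 + -8.5737) = (4.9500, -8.5737)
link 1: phi[1] = -60 + 120 = 60 deg
  cos(60 deg) = 0.5000, sin(60 deg) = 0.8660
  joint[2] = (4.9500, -8.5737) + 8.2 * (0.5000, 0.8660) = (4.9500 + 4.1000, -8.5737 + 7.1014) = (9.0500, -1.4722)
link 2: phi[2] = -60 + 120 + 10 = 70 deg
  cos(70 deg) = 0.3420, sin(70 deg) = 0.9397
  joint[3] = (9.0500, -1.4722) + 2.4 * (0.3420, 0.9397) = (9.0500 + 0.8208, -1.4722 + 2.2553) = (9.8708, 0.7830)
link 3: phi[3] = -60 + 120 + 10 + -70 = 0 deg
  cos(0 deg) = 1.0000, sin(0 deg) = 0.0000
  joint[4] = (9.8708, 0.7830) + 11.7 * (1.0000, 0.0000) = (9.8708 + 11.7000, 0.7830 + 0.0000) = (21.5708, 0.7830)
End effector: (21.5708, 0.7830)

Answer: 21.5708 0.7830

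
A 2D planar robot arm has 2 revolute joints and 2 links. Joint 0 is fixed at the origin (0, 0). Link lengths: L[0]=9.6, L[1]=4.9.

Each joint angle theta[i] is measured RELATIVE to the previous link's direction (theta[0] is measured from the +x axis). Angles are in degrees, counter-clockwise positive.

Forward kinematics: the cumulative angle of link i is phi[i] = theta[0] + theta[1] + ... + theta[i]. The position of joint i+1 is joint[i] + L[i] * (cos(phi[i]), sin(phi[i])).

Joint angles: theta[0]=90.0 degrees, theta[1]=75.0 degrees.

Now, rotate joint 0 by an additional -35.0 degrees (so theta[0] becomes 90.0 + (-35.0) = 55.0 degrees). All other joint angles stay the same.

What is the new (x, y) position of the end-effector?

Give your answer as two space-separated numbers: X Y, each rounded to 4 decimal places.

Answer: 2.3567 11.6175

Derivation:
joint[0] = (0.0000, 0.0000)  (base)
link 0: phi[0] = 55 = 55 deg
  cos(55 deg) = 0.5736, sin(55 deg) = 0.8192
  joint[1] = (0.0000, 0.0000) + 9.6 * (0.5736, 0.8192) = (0.0000 + 5.5063, 0.0000 + 7.8639) = (5.5063, 7.8639)
link 1: phi[1] = 55 + 75 = 130 deg
  cos(130 deg) = -0.6428, sin(130 deg) = 0.7660
  joint[2] = (5.5063, 7.8639) + 4.9 * (-0.6428, 0.7660) = (5.5063 + -3.1497, 7.8639 + 3.7536) = (2.3567, 11.6175)
End effector: (2.3567, 11.6175)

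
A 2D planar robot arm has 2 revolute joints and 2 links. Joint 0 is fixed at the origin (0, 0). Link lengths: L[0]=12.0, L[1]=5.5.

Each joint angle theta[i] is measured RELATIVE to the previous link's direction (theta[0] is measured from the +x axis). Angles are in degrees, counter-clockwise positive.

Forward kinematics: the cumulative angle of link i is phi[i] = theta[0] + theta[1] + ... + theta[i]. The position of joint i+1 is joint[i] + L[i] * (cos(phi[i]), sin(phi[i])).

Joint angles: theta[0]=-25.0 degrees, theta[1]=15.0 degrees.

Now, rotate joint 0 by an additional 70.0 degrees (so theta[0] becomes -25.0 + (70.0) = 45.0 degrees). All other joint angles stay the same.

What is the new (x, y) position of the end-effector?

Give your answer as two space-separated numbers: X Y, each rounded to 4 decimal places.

Answer: 11.2353 13.2484

Derivation:
joint[0] = (0.0000, 0.0000)  (base)
link 0: phi[0] = 45 = 45 deg
  cos(45 deg) = 0.7071, sin(45 deg) = 0.7071
  joint[1] = (0.0000, 0.0000) + 12 * (0.7071, 0.7071) = (0.0000 + 8.4853, 0.0000 + 8.4853) = (8.4853, 8.4853)
link 1: phi[1] = 45 + 15 = 60 deg
  cos(60 deg) = 0.5000, sin(60 deg) = 0.8660
  joint[2] = (8.4853, 8.4853) + 5.5 * (0.5000, 0.8660) = (8.4853 + 2.7500, 8.4853 + 4.7631) = (11.2353, 13.2484)
End effector: (11.2353, 13.2484)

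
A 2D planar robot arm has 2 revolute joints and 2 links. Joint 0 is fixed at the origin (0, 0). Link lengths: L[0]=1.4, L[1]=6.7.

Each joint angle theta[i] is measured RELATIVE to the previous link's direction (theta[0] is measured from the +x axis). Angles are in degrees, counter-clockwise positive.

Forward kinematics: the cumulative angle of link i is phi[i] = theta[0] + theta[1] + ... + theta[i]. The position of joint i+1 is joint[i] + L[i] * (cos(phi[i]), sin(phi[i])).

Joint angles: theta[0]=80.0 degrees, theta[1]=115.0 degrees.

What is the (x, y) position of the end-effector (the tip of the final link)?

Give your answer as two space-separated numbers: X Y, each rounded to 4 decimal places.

joint[0] = (0.0000, 0.0000)  (base)
link 0: phi[0] = 80 = 80 deg
  cos(80 deg) = 0.1736, sin(80 deg) = 0.9848
  joint[1] = (0.0000, 0.0000) + 1.4 * (0.1736, 0.9848) = (0.0000 + 0.2431, 0.0000 + 1.3787) = (0.2431, 1.3787)
link 1: phi[1] = 80 + 115 = 195 deg
  cos(195 deg) = -0.9659, sin(195 deg) = -0.2588
  joint[2] = (0.2431, 1.3787) + 6.7 * (-0.9659, -0.2588) = (0.2431 + -6.4717, 1.3787 + -1.7341) = (-6.2286, -0.3554)
End effector: (-6.2286, -0.3554)

Answer: -6.2286 -0.3554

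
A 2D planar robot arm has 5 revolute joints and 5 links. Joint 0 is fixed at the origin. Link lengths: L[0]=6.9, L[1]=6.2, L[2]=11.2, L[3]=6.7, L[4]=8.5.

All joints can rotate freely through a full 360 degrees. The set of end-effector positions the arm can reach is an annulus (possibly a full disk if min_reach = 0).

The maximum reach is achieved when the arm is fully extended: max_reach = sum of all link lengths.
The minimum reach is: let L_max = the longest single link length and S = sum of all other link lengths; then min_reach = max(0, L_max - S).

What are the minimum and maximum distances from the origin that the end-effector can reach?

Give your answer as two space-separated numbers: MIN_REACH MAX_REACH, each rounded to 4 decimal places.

Answer: 0.0000 39.5000

Derivation:
Link lengths: [6.9, 6.2, 11.2, 6.7, 8.5]
max_reach = 6.9 + 6.2 + 11.2 + 6.7 + 8.5 = 39.5
L_max = max([6.9, 6.2, 11.2, 6.7, 8.5]) = 11.2
S (sum of others) = 39.5 - 11.2 = 28.3
min_reach = max(0, 11.2 - 28.3) = max(0, -17.1) = 0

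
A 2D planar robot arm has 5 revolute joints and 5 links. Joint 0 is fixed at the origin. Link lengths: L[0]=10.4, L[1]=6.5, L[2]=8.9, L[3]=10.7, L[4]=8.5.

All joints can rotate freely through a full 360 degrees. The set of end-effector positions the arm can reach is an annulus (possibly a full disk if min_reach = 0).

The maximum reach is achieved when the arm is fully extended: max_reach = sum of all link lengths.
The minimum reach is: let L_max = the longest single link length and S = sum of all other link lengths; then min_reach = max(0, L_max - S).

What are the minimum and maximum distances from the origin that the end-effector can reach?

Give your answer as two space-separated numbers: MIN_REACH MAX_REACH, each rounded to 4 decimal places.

Link lengths: [10.4, 6.5, 8.9, 10.7, 8.5]
max_reach = 10.4 + 6.5 + 8.9 + 10.7 + 8.5 = 45
L_max = max([10.4, 6.5, 8.9, 10.7, 8.5]) = 10.7
S (sum of others) = 45 - 10.7 = 34.3
min_reach = max(0, 10.7 - 34.3) = max(0, -23.6) = 0

Answer: 0.0000 45.0000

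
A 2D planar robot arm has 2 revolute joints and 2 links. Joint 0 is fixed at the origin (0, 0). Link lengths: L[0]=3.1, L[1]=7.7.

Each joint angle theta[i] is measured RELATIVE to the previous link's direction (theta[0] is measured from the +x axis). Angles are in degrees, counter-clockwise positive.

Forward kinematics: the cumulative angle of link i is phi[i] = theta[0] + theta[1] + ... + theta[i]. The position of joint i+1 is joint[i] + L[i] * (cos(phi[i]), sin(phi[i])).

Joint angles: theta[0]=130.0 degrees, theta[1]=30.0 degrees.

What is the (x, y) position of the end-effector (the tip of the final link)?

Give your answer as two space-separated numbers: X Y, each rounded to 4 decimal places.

joint[0] = (0.0000, 0.0000)  (base)
link 0: phi[0] = 130 = 130 deg
  cos(130 deg) = -0.6428, sin(130 deg) = 0.7660
  joint[1] = (0.0000, 0.0000) + 3.1 * (-0.6428, 0.7660) = (0.0000 + -1.9926, 0.0000 + 2.3747) = (-1.9926, 2.3747)
link 1: phi[1] = 130 + 30 = 160 deg
  cos(160 deg) = -0.9397, sin(160 deg) = 0.3420
  joint[2] = (-1.9926, 2.3747) + 7.7 * (-0.9397, 0.3420) = (-1.9926 + -7.2356, 2.3747 + 2.6336) = (-9.2283, 5.0083)
End effector: (-9.2283, 5.0083)

Answer: -9.2283 5.0083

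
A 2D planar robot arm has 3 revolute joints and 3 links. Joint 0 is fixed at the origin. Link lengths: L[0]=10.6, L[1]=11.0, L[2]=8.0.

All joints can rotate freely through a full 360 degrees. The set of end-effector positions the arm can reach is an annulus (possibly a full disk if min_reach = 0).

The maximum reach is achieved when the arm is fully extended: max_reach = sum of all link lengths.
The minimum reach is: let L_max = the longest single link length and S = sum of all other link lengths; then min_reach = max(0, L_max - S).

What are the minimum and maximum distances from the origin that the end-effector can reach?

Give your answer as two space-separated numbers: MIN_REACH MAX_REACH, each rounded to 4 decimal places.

Answer: 0.0000 29.6000

Derivation:
Link lengths: [10.6, 11.0, 8.0]
max_reach = 10.6 + 11 + 8 = 29.6
L_max = max([10.6, 11.0, 8.0]) = 11
S (sum of others) = 29.6 - 11 = 18.6
min_reach = max(0, 11 - 18.6) = max(0, -7.6) = 0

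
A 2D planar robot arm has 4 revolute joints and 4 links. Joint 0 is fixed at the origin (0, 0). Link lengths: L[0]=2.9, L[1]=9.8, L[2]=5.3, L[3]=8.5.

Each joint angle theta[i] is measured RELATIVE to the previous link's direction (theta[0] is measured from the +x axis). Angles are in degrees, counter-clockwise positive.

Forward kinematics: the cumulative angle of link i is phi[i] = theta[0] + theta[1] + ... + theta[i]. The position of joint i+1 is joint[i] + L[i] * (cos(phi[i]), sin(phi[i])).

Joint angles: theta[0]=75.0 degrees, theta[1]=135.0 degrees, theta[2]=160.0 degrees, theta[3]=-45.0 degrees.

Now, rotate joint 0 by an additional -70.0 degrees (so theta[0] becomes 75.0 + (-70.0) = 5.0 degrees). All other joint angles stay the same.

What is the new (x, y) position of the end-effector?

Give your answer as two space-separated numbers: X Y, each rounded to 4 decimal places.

Answer: -4.1682 -6.2482

Derivation:
joint[0] = (0.0000, 0.0000)  (base)
link 0: phi[0] = 5 = 5 deg
  cos(5 deg) = 0.9962, sin(5 deg) = 0.0872
  joint[1] = (0.0000, 0.0000) + 2.9 * (0.9962, 0.0872) = (0.0000 + 2.8890, 0.0000 + 0.2528) = (2.8890, 0.2528)
link 1: phi[1] = 5 + 135 = 140 deg
  cos(140 deg) = -0.7660, sin(140 deg) = 0.6428
  joint[2] = (2.8890, 0.2528) + 9.8 * (-0.7660, 0.6428) = (2.8890 + -7.5072, 0.2528 + 6.2993) = (-4.6183, 6.5521)
link 2: phi[2] = 5 + 135 + 160 = 300 deg
  cos(300 deg) = 0.5000, sin(300 deg) = -0.8660
  joint[3] = (-4.6183, 6.5521) + 5.3 * (0.5000, -0.8660) = (-4.6183 + 2.6500, 6.5521 + -4.5899) = (-1.9683, 1.9621)
link 3: phi[3] = 5 + 135 + 160 + -45 = 255 deg
  cos(255 deg) = -0.2588, sin(255 deg) = -0.9659
  joint[4] = (-1.9683, 1.9621) + 8.5 * (-0.2588, -0.9659) = (-1.9683 + -2.2000, 1.9621 + -8.2104) = (-4.1682, -6.2482)
End effector: (-4.1682, -6.2482)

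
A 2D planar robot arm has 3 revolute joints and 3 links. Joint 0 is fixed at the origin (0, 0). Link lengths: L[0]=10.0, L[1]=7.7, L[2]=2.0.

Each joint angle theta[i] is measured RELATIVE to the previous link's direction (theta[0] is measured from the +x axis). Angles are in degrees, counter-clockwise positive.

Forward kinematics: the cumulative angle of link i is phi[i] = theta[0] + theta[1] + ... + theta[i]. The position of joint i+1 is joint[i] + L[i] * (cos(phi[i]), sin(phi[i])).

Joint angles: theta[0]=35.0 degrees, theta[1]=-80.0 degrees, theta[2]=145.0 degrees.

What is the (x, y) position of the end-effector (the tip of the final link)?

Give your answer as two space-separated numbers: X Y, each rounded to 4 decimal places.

Answer: 13.2889 2.2607

Derivation:
joint[0] = (0.0000, 0.0000)  (base)
link 0: phi[0] = 35 = 35 deg
  cos(35 deg) = 0.8192, sin(35 deg) = 0.5736
  joint[1] = (0.0000, 0.0000) + 10 * (0.8192, 0.5736) = (0.0000 + 8.1915, 0.0000 + 5.7358) = (8.1915, 5.7358)
link 1: phi[1] = 35 + -80 = -45 deg
  cos(-45 deg) = 0.7071, sin(-45 deg) = -0.7071
  joint[2] = (8.1915, 5.7358) + 7.7 * (0.7071, -0.7071) = (8.1915 + 5.4447, 5.7358 + -5.4447) = (13.6362, 0.2910)
link 2: phi[2] = 35 + -80 + 145 = 100 deg
  cos(100 deg) = -0.1736, sin(100 deg) = 0.9848
  joint[3] = (13.6362, 0.2910) + 2 * (-0.1736, 0.9848) = (13.6362 + -0.3473, 0.2910 + 1.9696) = (13.2889, 2.2607)
End effector: (13.2889, 2.2607)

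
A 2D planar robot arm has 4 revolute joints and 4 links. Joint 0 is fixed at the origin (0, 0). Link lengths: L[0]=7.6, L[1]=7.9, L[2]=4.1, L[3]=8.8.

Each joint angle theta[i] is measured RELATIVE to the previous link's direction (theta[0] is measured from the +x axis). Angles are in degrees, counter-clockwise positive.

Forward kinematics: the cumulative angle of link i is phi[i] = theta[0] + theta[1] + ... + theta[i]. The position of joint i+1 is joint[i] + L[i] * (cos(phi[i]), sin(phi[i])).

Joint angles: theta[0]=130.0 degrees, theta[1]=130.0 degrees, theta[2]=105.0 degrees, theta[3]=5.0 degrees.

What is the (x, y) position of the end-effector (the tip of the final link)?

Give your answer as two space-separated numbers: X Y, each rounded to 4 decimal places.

Answer: 6.4937 -0.0726

Derivation:
joint[0] = (0.0000, 0.0000)  (base)
link 0: phi[0] = 130 = 130 deg
  cos(130 deg) = -0.6428, sin(130 deg) = 0.7660
  joint[1] = (0.0000, 0.0000) + 7.6 * (-0.6428, 0.7660) = (0.0000 + -4.8852, 0.0000 + 5.8219) = (-4.8852, 5.8219)
link 1: phi[1] = 130 + 130 = 260 deg
  cos(260 deg) = -0.1736, sin(260 deg) = -0.9848
  joint[2] = (-4.8852, 5.8219) + 7.9 * (-0.1736, -0.9848) = (-4.8852 + -1.3718, 5.8219 + -7.7800) = (-6.2570, -1.9580)
link 2: phi[2] = 130 + 130 + 105 = 365 deg
  cos(365 deg) = 0.9962, sin(365 deg) = 0.0872
  joint[3] = (-6.2570, -1.9580) + 4.1 * (0.9962, 0.0872) = (-6.2570 + 4.0844, -1.9580 + 0.3573) = (-2.1726, -1.6007)
link 3: phi[3] = 130 + 130 + 105 + 5 = 370 deg
  cos(370 deg) = 0.9848, sin(370 deg) = 0.1736
  joint[4] = (-2.1726, -1.6007) + 8.8 * (0.9848, 0.1736) = (-2.1726 + 8.6663, -1.6007 + 1.5281) = (6.4937, -0.0726)
End effector: (6.4937, -0.0726)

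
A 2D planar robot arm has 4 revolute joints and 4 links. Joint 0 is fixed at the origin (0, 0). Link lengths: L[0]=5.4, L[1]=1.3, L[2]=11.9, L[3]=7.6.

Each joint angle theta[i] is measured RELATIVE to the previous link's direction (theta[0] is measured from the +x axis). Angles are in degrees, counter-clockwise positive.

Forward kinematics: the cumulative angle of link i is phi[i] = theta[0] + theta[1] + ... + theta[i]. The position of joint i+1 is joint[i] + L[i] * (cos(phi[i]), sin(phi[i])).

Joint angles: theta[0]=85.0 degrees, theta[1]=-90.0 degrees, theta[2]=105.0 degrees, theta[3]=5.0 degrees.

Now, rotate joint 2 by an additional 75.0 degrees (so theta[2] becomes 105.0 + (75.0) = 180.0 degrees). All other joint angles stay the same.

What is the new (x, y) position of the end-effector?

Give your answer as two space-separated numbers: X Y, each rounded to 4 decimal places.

joint[0] = (0.0000, 0.0000)  (base)
link 0: phi[0] = 85 = 85 deg
  cos(85 deg) = 0.0872, sin(85 deg) = 0.9962
  joint[1] = (0.0000, 0.0000) + 5.4 * (0.0872, 0.9962) = (0.0000 + 0.4706, 0.0000 + 5.3795) = (0.4706, 5.3795)
link 1: phi[1] = 85 + -90 = -5 deg
  cos(-5 deg) = 0.9962, sin(-5 deg) = -0.0872
  joint[2] = (0.4706, 5.3795) + 1.3 * (0.9962, -0.0872) = (0.4706 + 1.2951, 5.3795 + -0.1133) = (1.7657, 5.2661)
link 2: phi[2] = 85 + -90 + 180 = 175 deg
  cos(175 deg) = -0.9962, sin(175 deg) = 0.0872
  joint[3] = (1.7657, 5.2661) + 11.9 * (-0.9962, 0.0872) = (1.7657 + -11.8547, 5.2661 + 1.0372) = (-10.0890, 6.3033)
link 3: phi[3] = 85 + -90 + 180 + 5 = 180 deg
  cos(180 deg) = -1.0000, sin(180 deg) = 0.0000
  joint[4] = (-10.0890, 6.3033) + 7.6 * (-1.0000, 0.0000) = (-10.0890 + -7.6000, 6.3033 + 0.0000) = (-17.6890, 6.3033)
End effector: (-17.6890, 6.3033)

Answer: -17.6890 6.3033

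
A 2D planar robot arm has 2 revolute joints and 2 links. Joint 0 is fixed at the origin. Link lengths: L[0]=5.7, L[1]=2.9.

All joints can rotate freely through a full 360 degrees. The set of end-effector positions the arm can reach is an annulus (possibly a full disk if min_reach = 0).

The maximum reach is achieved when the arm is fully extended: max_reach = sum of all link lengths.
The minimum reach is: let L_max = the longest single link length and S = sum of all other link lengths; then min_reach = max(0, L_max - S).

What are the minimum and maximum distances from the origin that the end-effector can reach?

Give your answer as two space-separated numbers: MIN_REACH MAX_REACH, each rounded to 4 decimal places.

Link lengths: [5.7, 2.9]
max_reach = 5.7 + 2.9 = 8.6
L_max = max([5.7, 2.9]) = 5.7
S (sum of others) = 8.6 - 5.7 = 2.9
min_reach = max(0, 5.7 - 2.9) = max(0, 2.8) = 2.8

Answer: 2.8000 8.6000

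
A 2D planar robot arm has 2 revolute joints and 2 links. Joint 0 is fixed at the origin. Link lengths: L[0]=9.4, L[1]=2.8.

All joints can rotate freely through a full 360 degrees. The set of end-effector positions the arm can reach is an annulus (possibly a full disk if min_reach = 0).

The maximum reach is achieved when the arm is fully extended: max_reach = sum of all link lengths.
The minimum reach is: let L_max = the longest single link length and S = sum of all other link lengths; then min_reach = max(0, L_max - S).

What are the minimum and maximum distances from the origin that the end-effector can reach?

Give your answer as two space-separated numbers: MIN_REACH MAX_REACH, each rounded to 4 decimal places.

Answer: 6.6000 12.2000

Derivation:
Link lengths: [9.4, 2.8]
max_reach = 9.4 + 2.8 = 12.2
L_max = max([9.4, 2.8]) = 9.4
S (sum of others) = 12.2 - 9.4 = 2.8
min_reach = max(0, 9.4 - 2.8) = max(0, 6.6) = 6.6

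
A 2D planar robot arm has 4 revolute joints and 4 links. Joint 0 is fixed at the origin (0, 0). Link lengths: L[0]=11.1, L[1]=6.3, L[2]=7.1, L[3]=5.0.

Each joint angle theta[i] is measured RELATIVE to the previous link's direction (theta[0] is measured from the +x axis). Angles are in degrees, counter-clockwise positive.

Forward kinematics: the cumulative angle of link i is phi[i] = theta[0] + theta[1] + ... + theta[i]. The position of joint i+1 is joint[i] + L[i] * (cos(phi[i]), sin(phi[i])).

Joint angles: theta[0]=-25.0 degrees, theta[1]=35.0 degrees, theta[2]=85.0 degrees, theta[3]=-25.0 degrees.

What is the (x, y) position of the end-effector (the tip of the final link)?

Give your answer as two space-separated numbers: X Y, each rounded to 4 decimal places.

Answer: 17.3556 8.1744

Derivation:
joint[0] = (0.0000, 0.0000)  (base)
link 0: phi[0] = -25 = -25 deg
  cos(-25 deg) = 0.9063, sin(-25 deg) = -0.4226
  joint[1] = (0.0000, 0.0000) + 11.1 * (0.9063, -0.4226) = (0.0000 + 10.0600, 0.0000 + -4.6911) = (10.0600, -4.6911)
link 1: phi[1] = -25 + 35 = 10 deg
  cos(10 deg) = 0.9848, sin(10 deg) = 0.1736
  joint[2] = (10.0600, -4.6911) + 6.3 * (0.9848, 0.1736) = (10.0600 + 6.2043, -4.6911 + 1.0940) = (16.2643, -3.5971)
link 2: phi[2] = -25 + 35 + 85 = 95 deg
  cos(95 deg) = -0.0872, sin(95 deg) = 0.9962
  joint[3] = (16.2643, -3.5971) + 7.1 * (-0.0872, 0.9962) = (16.2643 + -0.6188, -3.5971 + 7.0730) = (15.6455, 3.4759)
link 3: phi[3] = -25 + 35 + 85 + -25 = 70 deg
  cos(70 deg) = 0.3420, sin(70 deg) = 0.9397
  joint[4] = (15.6455, 3.4759) + 5 * (0.3420, 0.9397) = (15.6455 + 1.7101, 3.4759 + 4.6985) = (17.3556, 8.1744)
End effector: (17.3556, 8.1744)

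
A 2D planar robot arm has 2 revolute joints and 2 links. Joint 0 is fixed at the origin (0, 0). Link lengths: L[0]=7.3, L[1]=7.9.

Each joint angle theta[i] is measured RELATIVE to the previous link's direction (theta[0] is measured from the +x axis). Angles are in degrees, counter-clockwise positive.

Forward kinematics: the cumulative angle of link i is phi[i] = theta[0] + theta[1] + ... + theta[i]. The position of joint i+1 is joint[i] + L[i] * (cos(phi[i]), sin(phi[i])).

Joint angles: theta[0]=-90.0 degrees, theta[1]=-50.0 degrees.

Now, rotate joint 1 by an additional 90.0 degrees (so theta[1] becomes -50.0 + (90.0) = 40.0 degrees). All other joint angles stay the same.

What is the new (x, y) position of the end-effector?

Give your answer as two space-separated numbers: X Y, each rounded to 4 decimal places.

joint[0] = (0.0000, 0.0000)  (base)
link 0: phi[0] = -90 = -90 deg
  cos(-90 deg) = 0.0000, sin(-90 deg) = -1.0000
  joint[1] = (0.0000, 0.0000) + 7.3 * (0.0000, -1.0000) = (0.0000 + 0.0000, 0.0000 + -7.3000) = (0.0000, -7.3000)
link 1: phi[1] = -90 + 40 = -50 deg
  cos(-50 deg) = 0.6428, sin(-50 deg) = -0.7660
  joint[2] = (0.0000, -7.3000) + 7.9 * (0.6428, -0.7660) = (0.0000 + 5.0780, -7.3000 + -6.0518) = (5.0780, -13.3518)
End effector: (5.0780, -13.3518)

Answer: 5.0780 -13.3518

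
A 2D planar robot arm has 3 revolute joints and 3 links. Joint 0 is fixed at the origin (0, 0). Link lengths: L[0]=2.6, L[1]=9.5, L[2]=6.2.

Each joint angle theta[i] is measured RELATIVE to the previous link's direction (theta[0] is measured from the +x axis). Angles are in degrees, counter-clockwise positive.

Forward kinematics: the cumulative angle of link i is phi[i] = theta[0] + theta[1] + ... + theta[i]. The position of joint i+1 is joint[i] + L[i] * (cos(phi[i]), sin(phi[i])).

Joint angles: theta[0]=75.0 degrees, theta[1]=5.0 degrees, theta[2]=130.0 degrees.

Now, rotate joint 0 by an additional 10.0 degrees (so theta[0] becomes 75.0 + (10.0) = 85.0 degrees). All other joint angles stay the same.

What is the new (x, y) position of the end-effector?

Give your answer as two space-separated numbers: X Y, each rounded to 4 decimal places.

joint[0] = (0.0000, 0.0000)  (base)
link 0: phi[0] = 85 = 85 deg
  cos(85 deg) = 0.0872, sin(85 deg) = 0.9962
  joint[1] = (0.0000, 0.0000) + 2.6 * (0.0872, 0.9962) = (0.0000 + 0.2266, 0.0000 + 2.5901) = (0.2266, 2.5901)
link 1: phi[1] = 85 + 5 = 90 deg
  cos(90 deg) = 0.0000, sin(90 deg) = 1.0000
  joint[2] = (0.2266, 2.5901) + 9.5 * (0.0000, 1.0000) = (0.2266 + 0.0000, 2.5901 + 9.5000) = (0.2266, 12.0901)
link 2: phi[2] = 85 + 5 + 130 = 220 deg
  cos(220 deg) = -0.7660, sin(220 deg) = -0.6428
  joint[3] = (0.2266, 12.0901) + 6.2 * (-0.7660, -0.6428) = (0.2266 + -4.7495, 12.0901 + -3.9853) = (-4.5229, 8.1048)
End effector: (-4.5229, 8.1048)

Answer: -4.5229 8.1048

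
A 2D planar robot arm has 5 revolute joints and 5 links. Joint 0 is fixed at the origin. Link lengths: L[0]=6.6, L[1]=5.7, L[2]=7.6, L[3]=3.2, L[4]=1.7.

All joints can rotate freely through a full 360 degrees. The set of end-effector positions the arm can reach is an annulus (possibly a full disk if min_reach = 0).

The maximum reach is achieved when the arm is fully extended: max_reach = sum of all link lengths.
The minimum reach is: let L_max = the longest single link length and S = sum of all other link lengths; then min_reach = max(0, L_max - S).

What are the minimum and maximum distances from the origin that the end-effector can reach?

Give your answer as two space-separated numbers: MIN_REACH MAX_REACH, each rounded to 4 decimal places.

Link lengths: [6.6, 5.7, 7.6, 3.2, 1.7]
max_reach = 6.6 + 5.7 + 7.6 + 3.2 + 1.7 = 24.8
L_max = max([6.6, 5.7, 7.6, 3.2, 1.7]) = 7.6
S (sum of others) = 24.8 - 7.6 = 17.2
min_reach = max(0, 7.6 - 17.2) = max(0, -9.6) = 0

Answer: 0.0000 24.8000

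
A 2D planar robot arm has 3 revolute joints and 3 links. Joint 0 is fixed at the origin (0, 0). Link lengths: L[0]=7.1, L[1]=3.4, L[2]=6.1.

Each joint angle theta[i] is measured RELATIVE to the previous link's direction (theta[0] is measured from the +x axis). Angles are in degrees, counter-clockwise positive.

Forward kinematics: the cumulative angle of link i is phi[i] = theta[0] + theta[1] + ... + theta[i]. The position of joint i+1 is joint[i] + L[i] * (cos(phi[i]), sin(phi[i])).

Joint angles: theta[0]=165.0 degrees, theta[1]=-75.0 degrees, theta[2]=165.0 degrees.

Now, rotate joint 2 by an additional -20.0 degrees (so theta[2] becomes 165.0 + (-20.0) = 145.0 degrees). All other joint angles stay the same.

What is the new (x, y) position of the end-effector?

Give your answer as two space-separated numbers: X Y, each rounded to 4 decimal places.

Answer: -10.3569 0.2408

Derivation:
joint[0] = (0.0000, 0.0000)  (base)
link 0: phi[0] = 165 = 165 deg
  cos(165 deg) = -0.9659, sin(165 deg) = 0.2588
  joint[1] = (0.0000, 0.0000) + 7.1 * (-0.9659, 0.2588) = (0.0000 + -6.8581, 0.0000 + 1.8376) = (-6.8581, 1.8376)
link 1: phi[1] = 165 + -75 = 90 deg
  cos(90 deg) = 0.0000, sin(90 deg) = 1.0000
  joint[2] = (-6.8581, 1.8376) + 3.4 * (0.0000, 1.0000) = (-6.8581 + 0.0000, 1.8376 + 3.4000) = (-6.8581, 5.2376)
link 2: phi[2] = 165 + -75 + 145 = 235 deg
  cos(235 deg) = -0.5736, sin(235 deg) = -0.8192
  joint[3] = (-6.8581, 5.2376) + 6.1 * (-0.5736, -0.8192) = (-6.8581 + -3.4988, 5.2376 + -4.9968) = (-10.3569, 0.2408)
End effector: (-10.3569, 0.2408)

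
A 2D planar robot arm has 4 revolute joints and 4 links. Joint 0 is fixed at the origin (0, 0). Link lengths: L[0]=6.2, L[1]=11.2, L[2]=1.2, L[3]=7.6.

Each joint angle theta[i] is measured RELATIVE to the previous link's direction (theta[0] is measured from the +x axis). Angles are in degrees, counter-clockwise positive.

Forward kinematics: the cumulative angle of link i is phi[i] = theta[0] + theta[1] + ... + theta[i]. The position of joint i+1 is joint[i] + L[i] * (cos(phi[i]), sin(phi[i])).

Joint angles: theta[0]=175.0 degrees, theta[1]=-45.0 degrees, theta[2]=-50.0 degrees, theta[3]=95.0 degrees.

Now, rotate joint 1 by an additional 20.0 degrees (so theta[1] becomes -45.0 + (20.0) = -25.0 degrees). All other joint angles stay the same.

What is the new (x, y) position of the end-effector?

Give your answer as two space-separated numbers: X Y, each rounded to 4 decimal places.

Answer: -23.4253 5.3551

Derivation:
joint[0] = (0.0000, 0.0000)  (base)
link 0: phi[0] = 175 = 175 deg
  cos(175 deg) = -0.9962, sin(175 deg) = 0.0872
  joint[1] = (0.0000, 0.0000) + 6.2 * (-0.9962, 0.0872) = (0.0000 + -6.1764, 0.0000 + 0.5404) = (-6.1764, 0.5404)
link 1: phi[1] = 175 + -25 = 150 deg
  cos(150 deg) = -0.8660, sin(150 deg) = 0.5000
  joint[2] = (-6.1764, 0.5404) + 11.2 * (-0.8660, 0.5000) = (-6.1764 + -9.6995, 0.5404 + 5.6000) = (-15.8759, 6.1404)
link 2: phi[2] = 175 + -25 + -50 = 100 deg
  cos(100 deg) = -0.1736, sin(100 deg) = 0.9848
  joint[3] = (-15.8759, 6.1404) + 1.2 * (-0.1736, 0.9848) = (-15.8759 + -0.2084, 6.1404 + 1.1818) = (-16.0843, 7.3221)
link 3: phi[3] = 175 + -25 + -50 + 95 = 195 deg
  cos(195 deg) = -0.9659, sin(195 deg) = -0.2588
  joint[4] = (-16.0843, 7.3221) + 7.6 * (-0.9659, -0.2588) = (-16.0843 + -7.3410, 7.3221 + -1.9670) = (-23.4253, 5.3551)
End effector: (-23.4253, 5.3551)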